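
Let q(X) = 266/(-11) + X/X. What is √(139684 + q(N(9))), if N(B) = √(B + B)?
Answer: √16898959/11 ≈ 373.71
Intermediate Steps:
N(B) = √2*√B (N(B) = √(2*B) = √2*√B)
q(X) = -255/11 (q(X) = 266*(-1/11) + 1 = -266/11 + 1 = -255/11)
√(139684 + q(N(9))) = √(139684 - 255/11) = √(1536269/11) = √16898959/11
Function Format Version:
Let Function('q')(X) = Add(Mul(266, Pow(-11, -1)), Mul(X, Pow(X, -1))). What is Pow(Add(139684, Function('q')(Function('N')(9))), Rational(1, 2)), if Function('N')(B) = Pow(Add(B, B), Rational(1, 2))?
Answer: Mul(Rational(1, 11), Pow(16898959, Rational(1, 2))) ≈ 373.71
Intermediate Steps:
Function('N')(B) = Mul(Pow(2, Rational(1, 2)), Pow(B, Rational(1, 2))) (Function('N')(B) = Pow(Mul(2, B), Rational(1, 2)) = Mul(Pow(2, Rational(1, 2)), Pow(B, Rational(1, 2))))
Function('q')(X) = Rational(-255, 11) (Function('q')(X) = Add(Mul(266, Rational(-1, 11)), 1) = Add(Rational(-266, 11), 1) = Rational(-255, 11))
Pow(Add(139684, Function('q')(Function('N')(9))), Rational(1, 2)) = Pow(Add(139684, Rational(-255, 11)), Rational(1, 2)) = Pow(Rational(1536269, 11), Rational(1, 2)) = Mul(Rational(1, 11), Pow(16898959, Rational(1, 2)))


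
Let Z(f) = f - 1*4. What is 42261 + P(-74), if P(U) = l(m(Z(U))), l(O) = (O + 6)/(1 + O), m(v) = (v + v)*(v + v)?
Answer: 1028530299/24337 ≈ 42262.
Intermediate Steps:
Z(f) = -4 + f (Z(f) = f - 4 = -4 + f)
m(v) = 4*v² (m(v) = (2*v)*(2*v) = 4*v²)
l(O) = (6 + O)/(1 + O)
P(U) = (6 + 4*(-4 + U)²)/(1 + 4*(-4 + U)²)
42261 + P(-74) = 42261 + 2*(3 + 2*(-4 - 74)²)/(1 + 4*(-4 - 74)²) = 42261 + 2*(3 + 2*(-78)²)/(1 + 4*(-78)²) = 42261 + 2*(3 + 2*6084)/(1 + 4*6084) = 42261 + 2*(3 + 12168)/(1 + 24336) = 42261 + 2*12171/24337 = 42261 + 2*(1/24337)*12171 = 42261 + 24342/24337 = 1028530299/24337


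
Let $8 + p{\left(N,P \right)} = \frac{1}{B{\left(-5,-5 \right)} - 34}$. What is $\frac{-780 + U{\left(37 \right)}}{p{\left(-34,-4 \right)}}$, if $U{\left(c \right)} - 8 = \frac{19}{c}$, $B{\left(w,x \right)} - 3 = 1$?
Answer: $\frac{856350}{8917} \approx 96.036$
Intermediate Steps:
$B{\left(w,x \right)} = 4$ ($B{\left(w,x \right)} = 3 + 1 = 4$)
$U{\left(c \right)} = 8 + \frac{19}{c}$
$p{\left(N,P \right)} = - \frac{241}{30}$ ($p{\left(N,P \right)} = -8 + \frac{1}{4 - 34} = -8 + \frac{1}{-30} = -8 - \frac{1}{30} = - \frac{241}{30}$)
$\frac{-780 + U{\left(37 \right)}}{p{\left(-34,-4 \right)}} = \frac{-780 + \left(8 + \frac{19}{37}\right)}{- \frac{241}{30}} = \left(-780 + \left(8 + 19 \cdot \frac{1}{37}\right)\right) \left(- \frac{30}{241}\right) = \left(-780 + \left(8 + \frac{19}{37}\right)\right) \left(- \frac{30}{241}\right) = \left(-780 + \frac{315}{37}\right) \left(- \frac{30}{241}\right) = \left(- \frac{28545}{37}\right) \left(- \frac{30}{241}\right) = \frac{856350}{8917}$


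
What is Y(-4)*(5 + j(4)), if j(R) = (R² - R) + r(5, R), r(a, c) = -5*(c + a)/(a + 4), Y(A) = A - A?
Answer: 0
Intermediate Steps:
Y(A) = 0
r(a, c) = -5*(a + c)/(4 + a)
j(R) = -25/9 + R² - 14*R/9 (j(R) = (R² - R) + 5*(-1*5 - R)/(4 + 5) = (R² - R) + 5*(-5 - R)/9 = (R² - R) + 5*(⅑)*(-5 - R) = (R² - R) + (-25/9 - 5*R/9) = -25/9 + R² - 14*R/9)
Y(-4)*(5 + j(4)) = 0*(5 + (-25/9 + 4² - 14/9*4)) = 0*(5 + (-25/9 + 16 - 56/9)) = 0*(5 + 7) = 0*12 = 0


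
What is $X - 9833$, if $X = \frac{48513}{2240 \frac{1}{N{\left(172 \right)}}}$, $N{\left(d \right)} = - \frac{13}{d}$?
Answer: $- \frac{3789088909}{385280} \approx -9834.6$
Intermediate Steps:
$X = - \frac{630669}{385280}$ ($X = \frac{48513}{2240 \frac{1}{\left(-13\right) \frac{1}{172}}} = \frac{48513}{2240 \frac{1}{- \frac{13}{172}}} = \frac{48513}{2240 \left(- \frac{172}{13}\right)} = \frac{48513}{- \frac{385280}{13}} = 48513 \left(- \frac{13}{385280}\right) = - \frac{630669}{385280} \approx -1.6369$)
$X - 9833 = - \frac{630669}{385280} - 9833 = - \frac{3789088909}{385280}$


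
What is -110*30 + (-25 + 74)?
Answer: -3251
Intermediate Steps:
-110*30 + (-25 + 74) = -3300 + 49 = -3251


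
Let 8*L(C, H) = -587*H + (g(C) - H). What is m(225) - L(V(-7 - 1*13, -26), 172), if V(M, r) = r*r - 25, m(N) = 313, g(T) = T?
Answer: 102989/8 ≈ 12874.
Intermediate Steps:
V(M, r) = -25 + r² (V(M, r) = r² - 25 = -25 + r²)
L(C, H) = -147*H/2 + C/8 (L(C, H) = (-587*H + (C - H))/8 = (C - 588*H)/8 = -147*H/2 + C/8)
m(225) - L(V(-7 - 1*13, -26), 172) = 313 - (-147/2*172 + (-25 + (-26)²)/8) = 313 - (-12642 + (-25 + 676)/8) = 313 - (-12642 + (⅛)*651) = 313 - (-12642 + 651/8) = 313 - 1*(-100485/8) = 313 + 100485/8 = 102989/8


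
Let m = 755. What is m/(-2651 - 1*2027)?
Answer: -755/4678 ≈ -0.16139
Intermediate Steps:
m/(-2651 - 1*2027) = 755/(-2651 - 1*2027) = 755/(-2651 - 2027) = 755/(-4678) = 755*(-1/4678) = -755/4678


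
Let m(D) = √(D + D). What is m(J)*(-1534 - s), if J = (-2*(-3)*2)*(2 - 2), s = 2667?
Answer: 0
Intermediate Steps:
J = 0 (J = (6*2)*0 = 12*0 = 0)
m(D) = √2*√D (m(D) = √(2*D) = √2*√D)
m(J)*(-1534 - s) = (√2*√0)*(-1534 - 1*2667) = (√2*0)*(-1534 - 2667) = 0*(-4201) = 0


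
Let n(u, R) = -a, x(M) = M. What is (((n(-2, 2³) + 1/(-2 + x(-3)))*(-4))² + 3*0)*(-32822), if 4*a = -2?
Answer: -1181592/25 ≈ -47264.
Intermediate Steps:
a = -½ (a = (¼)*(-2) = -½ ≈ -0.50000)
n(u, R) = ½ (n(u, R) = -1*(-½) = ½)
(((n(-2, 2³) + 1/(-2 + x(-3)))*(-4))² + 3*0)*(-32822) = (((½ + 1/(-2 - 3))*(-4))² + 3*0)*(-32822) = (((½ + 1/(-5))*(-4))² + 0)*(-32822) = (((½ - ⅕)*(-4))² + 0)*(-32822) = (((3/10)*(-4))² + 0)*(-32822) = ((-6/5)² + 0)*(-32822) = (36/25 + 0)*(-32822) = (36/25)*(-32822) = -1181592/25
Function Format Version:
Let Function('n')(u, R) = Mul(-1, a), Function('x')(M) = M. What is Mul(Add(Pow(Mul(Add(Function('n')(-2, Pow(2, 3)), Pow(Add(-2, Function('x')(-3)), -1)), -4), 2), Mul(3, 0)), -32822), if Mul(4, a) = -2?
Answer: Rational(-1181592, 25) ≈ -47264.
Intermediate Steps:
a = Rational(-1, 2) (a = Mul(Rational(1, 4), -2) = Rational(-1, 2) ≈ -0.50000)
Function('n')(u, R) = Rational(1, 2) (Function('n')(u, R) = Mul(-1, Rational(-1, 2)) = Rational(1, 2))
Mul(Add(Pow(Mul(Add(Function('n')(-2, Pow(2, 3)), Pow(Add(-2, Function('x')(-3)), -1)), -4), 2), Mul(3, 0)), -32822) = Mul(Add(Pow(Mul(Add(Rational(1, 2), Pow(Add(-2, -3), -1)), -4), 2), Mul(3, 0)), -32822) = Mul(Add(Pow(Mul(Add(Rational(1, 2), Pow(-5, -1)), -4), 2), 0), -32822) = Mul(Add(Pow(Mul(Add(Rational(1, 2), Rational(-1, 5)), -4), 2), 0), -32822) = Mul(Add(Pow(Mul(Rational(3, 10), -4), 2), 0), -32822) = Mul(Add(Pow(Rational(-6, 5), 2), 0), -32822) = Mul(Add(Rational(36, 25), 0), -32822) = Mul(Rational(36, 25), -32822) = Rational(-1181592, 25)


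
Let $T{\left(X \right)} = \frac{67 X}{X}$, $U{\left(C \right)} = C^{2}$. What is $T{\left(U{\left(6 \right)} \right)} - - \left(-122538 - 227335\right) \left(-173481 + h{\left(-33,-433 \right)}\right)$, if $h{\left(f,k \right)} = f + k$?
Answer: $60859358798$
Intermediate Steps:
$T{\left(X \right)} = 67$
$T{\left(U{\left(6 \right)} \right)} - - \left(-122538 - 227335\right) \left(-173481 + h{\left(-33,-433 \right)}\right) = 67 - - \left(-122538 - 227335\right) \left(-173481 - 466\right) = 67 - - \left(-349873\right) \left(-173481 - 466\right) = 67 - - \left(-349873\right) \left(-173947\right) = 67 - \left(-1\right) 60859358731 = 67 - -60859358731 = 67 + 60859358731 = 60859358798$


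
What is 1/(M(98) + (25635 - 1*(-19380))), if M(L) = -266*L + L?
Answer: 1/19045 ≈ 5.2507e-5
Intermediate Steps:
M(L) = -265*L
1/(M(98) + (25635 - 1*(-19380))) = 1/(-265*98 + (25635 - 1*(-19380))) = 1/(-25970 + (25635 + 19380)) = 1/(-25970 + 45015) = 1/19045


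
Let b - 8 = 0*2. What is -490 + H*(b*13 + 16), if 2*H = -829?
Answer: -50230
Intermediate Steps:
H = -829/2 (H = (½)*(-829) = -829/2 ≈ -414.50)
b = 8 (b = 8 + 0*2 = 8 + 0 = 8)
-490 + H*(b*13 + 16) = -490 - 829*(8*13 + 16)/2 = -490 - 829*(104 + 16)/2 = -490 - 829/2*120 = -490 - 49740 = -50230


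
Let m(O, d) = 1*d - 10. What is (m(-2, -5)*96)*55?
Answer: -79200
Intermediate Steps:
m(O, d) = -10 + d (m(O, d) = d - 10 = -10 + d)
(m(-2, -5)*96)*55 = ((-10 - 5)*96)*55 = -15*96*55 = -1440*55 = -79200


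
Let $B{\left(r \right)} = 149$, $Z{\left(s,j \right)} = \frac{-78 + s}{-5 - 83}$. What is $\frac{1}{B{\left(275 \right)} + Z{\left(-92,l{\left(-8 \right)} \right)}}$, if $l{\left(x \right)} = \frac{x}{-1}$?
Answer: $\frac{44}{6641} \approx 0.0066255$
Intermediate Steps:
$l{\left(x \right)} = - x$ ($l{\left(x \right)} = x \left(-1\right) = - x$)
$Z{\left(s,j \right)} = \frac{39}{44} - \frac{s}{88}$ ($Z{\left(s,j \right)} = \frac{-78 + s}{-88} = \left(-78 + s\right) \left(- \frac{1}{88}\right) = \frac{39}{44} - \frac{s}{88}$)
$\frac{1}{B{\left(275 \right)} + Z{\left(-92,l{\left(-8 \right)} \right)}} = \frac{1}{149 + \left(\frac{39}{44} - - \frac{23}{22}\right)} = \frac{1}{149 + \left(\frac{39}{44} + \frac{23}{22}\right)} = \frac{1}{149 + \frac{85}{44}} = \frac{1}{\frac{6641}{44}} = \frac{44}{6641}$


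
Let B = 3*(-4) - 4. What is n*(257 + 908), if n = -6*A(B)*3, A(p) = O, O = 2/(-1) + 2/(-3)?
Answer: 55920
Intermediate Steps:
B = -16 (B = -12 - 4 = -16)
O = -8/3 (O = 2*(-1) + 2*(-1/3) = -2 - 2/3 = -8/3 ≈ -2.6667)
A(p) = -8/3
n = 48 (n = -6*(-8/3)*3 = 16*3 = 48)
n*(257 + 908) = 48*(257 + 908) = 48*1165 = 55920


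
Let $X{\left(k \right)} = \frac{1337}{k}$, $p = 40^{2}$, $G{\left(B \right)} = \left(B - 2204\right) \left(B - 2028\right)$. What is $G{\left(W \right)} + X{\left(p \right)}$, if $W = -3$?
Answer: $\frac{7171868537}{1600} \approx 4.4824 \cdot 10^{6}$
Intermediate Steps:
$G{\left(B \right)} = \left(-2204 + B\right) \left(-2028 + B\right)$
$p = 1600$
$G{\left(W \right)} + X{\left(p \right)} = \left(4469712 + \left(-3\right)^{2} - -12696\right) + \frac{1337}{1600} = \left(4469712 + 9 + 12696\right) + 1337 \cdot \frac{1}{1600} = 4482417 + \frac{1337}{1600} = \frac{7171868537}{1600}$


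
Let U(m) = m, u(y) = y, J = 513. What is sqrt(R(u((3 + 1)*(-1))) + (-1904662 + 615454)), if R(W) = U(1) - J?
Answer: 2*I*sqrt(322430) ≈ 1135.7*I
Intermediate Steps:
R(W) = -512 (R(W) = 1 - 1*513 = 1 - 513 = -512)
sqrt(R(u((3 + 1)*(-1))) + (-1904662 + 615454)) = sqrt(-512 + (-1904662 + 615454)) = sqrt(-512 - 1289208) = sqrt(-1289720) = 2*I*sqrt(322430)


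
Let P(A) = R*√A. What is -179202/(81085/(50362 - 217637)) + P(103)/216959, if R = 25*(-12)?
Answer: 5995202910/16217 - 300*√103/216959 ≈ 3.6969e+5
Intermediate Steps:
R = -300
P(A) = -300*√A
-179202/(81085/(50362 - 217637)) + P(103)/216959 = -179202/(81085/(50362 - 217637)) - 300*√103/216959 = -179202/(81085/(-167275)) - 300*√103*(1/216959) = -179202/(81085*(-1/167275)) - 300*√103/216959 = -179202/(-16217/33455) - 300*√103/216959 = -179202*(-33455/16217) - 300*√103/216959 = 5995202910/16217 - 300*√103/216959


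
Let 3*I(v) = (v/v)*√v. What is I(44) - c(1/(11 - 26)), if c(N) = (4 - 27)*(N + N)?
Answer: -46/15 + 2*√11/3 ≈ -0.85558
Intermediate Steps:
I(v) = √v/3 (I(v) = ((v/v)*√v)/3 = (1*√v)/3 = √v/3)
c(N) = -46*N
I(44) - c(1/(11 - 26)) = √44/3 - (-46)/(11 - 26) = (2*√11)/3 - (-46)/(-15) = 2*√11/3 - (-46)*(-1)/15 = 2*√11/3 - 1*46/15 = 2*√11/3 - 46/15 = -46/15 + 2*√11/3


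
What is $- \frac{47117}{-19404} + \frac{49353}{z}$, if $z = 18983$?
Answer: $\frac{264581089}{52620876} \approx 5.0281$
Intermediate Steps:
$- \frac{47117}{-19404} + \frac{49353}{z} = - \frac{47117}{-19404} + \frac{49353}{18983} = \left(-47117\right) \left(- \frac{1}{19404}\right) + 49353 \cdot \frac{1}{18983} = \frac{6731}{2772} + \frac{49353}{18983} = \frac{264581089}{52620876}$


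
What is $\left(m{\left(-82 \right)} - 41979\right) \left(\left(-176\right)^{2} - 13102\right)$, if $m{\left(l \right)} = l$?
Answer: $-751798314$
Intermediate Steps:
$\left(m{\left(-82 \right)} - 41979\right) \left(\left(-176\right)^{2} - 13102\right) = \left(-82 - 41979\right) \left(\left(-176\right)^{2} - 13102\right) = - 42061 \left(30976 - 13102\right) = \left(-42061\right) 17874 = -751798314$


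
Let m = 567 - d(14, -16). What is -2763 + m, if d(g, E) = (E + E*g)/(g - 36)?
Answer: -24276/11 ≈ -2206.9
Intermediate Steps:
d(g, E) = (E + E*g)/(-36 + g)
m = 6117/11 (m = 567 - (-16)*(1 + 14)/(-36 + 14) = 567 - (-16)*15/(-22) = 567 - (-16)*(-1)*15/22 = 567 - 1*120/11 = 567 - 120/11 = 6117/11 ≈ 556.09)
-2763 + m = -2763 + 6117/11 = -24276/11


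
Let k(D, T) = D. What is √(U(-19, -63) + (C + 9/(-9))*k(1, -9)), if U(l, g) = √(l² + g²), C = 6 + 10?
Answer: √(15 + √4330) ≈ 8.9890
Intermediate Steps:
C = 16
U(l, g) = √(g² + l²)
√(U(-19, -63) + (C + 9/(-9))*k(1, -9)) = √(√((-63)² + (-19)²) + (16 + 9/(-9))*1) = √(√(3969 + 361) + (16 + 9*(-⅑))*1) = √(√4330 + (16 - 1)*1) = √(√4330 + 15*1) = √(√4330 + 15) = √(15 + √4330)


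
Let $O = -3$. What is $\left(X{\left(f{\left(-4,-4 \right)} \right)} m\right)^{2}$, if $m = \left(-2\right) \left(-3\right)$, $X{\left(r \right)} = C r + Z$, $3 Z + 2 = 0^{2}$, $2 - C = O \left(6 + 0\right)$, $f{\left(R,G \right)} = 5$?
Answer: $355216$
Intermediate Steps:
$C = 20$ ($C = 2 - - 3 \left(6 + 0\right) = 2 - \left(-3\right) 6 = 2 - -18 = 2 + 18 = 20$)
$Z = - \frac{2}{3}$ ($Z = - \frac{2}{3} + \frac{0^{2}}{3} = - \frac{2}{3} + \frac{1}{3} \cdot 0 = - \frac{2}{3} + 0 = - \frac{2}{3} \approx -0.66667$)
$X{\left(r \right)} = - \frac{2}{3} + 20 r$ ($X{\left(r \right)} = 20 r - \frac{2}{3} = - \frac{2}{3} + 20 r$)
$m = 6$
$\left(X{\left(f{\left(-4,-4 \right)} \right)} m\right)^{2} = \left(\left(- \frac{2}{3} + 20 \cdot 5\right) 6\right)^{2} = \left(\left(- \frac{2}{3} + 100\right) 6\right)^{2} = \left(\frac{298}{3} \cdot 6\right)^{2} = 596^{2} = 355216$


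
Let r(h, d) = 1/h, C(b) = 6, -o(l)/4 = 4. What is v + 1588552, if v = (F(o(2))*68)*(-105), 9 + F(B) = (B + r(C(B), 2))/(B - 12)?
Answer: 3297549/2 ≈ 1.6488e+6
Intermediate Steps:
o(l) = -16 (o(l) = -4*4 = -16)
F(B) = -9 + (1/6 + B)/(-12 + B) (F(B) = -9 + (B + 1/6)/(B - 12) = -9 + (B + 1/6)/(-12 + B) = -9 + (1/6 + B)/(-12 + B))
v = 120445/2 (v = (((649 - 48*(-16))/(6*(-12 - 16)))*68)*(-105) = (((1/6)*(649 + 768)/(-28))*68)*(-105) = (((1/6)*(-1/28)*1417)*68)*(-105) = -1417/168*68*(-105) = -24089/42*(-105) = 120445/2 ≈ 60223.)
v + 1588552 = 120445/2 + 1588552 = 3297549/2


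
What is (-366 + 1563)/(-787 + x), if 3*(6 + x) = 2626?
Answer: 189/13 ≈ 14.538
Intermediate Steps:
x = 2608/3 (x = -6 + (⅓)*2626 = -6 + 2626/3 = 2608/3 ≈ 869.33)
(-366 + 1563)/(-787 + x) = (-366 + 1563)/(-787 + 2608/3) = 1197/(247/3) = 1197*(3/247) = 189/13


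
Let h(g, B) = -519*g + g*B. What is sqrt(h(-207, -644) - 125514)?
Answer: 3*sqrt(12803) ≈ 339.45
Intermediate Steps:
h(g, B) = -519*g + B*g
sqrt(h(-207, -644) - 125514) = sqrt(-207*(-519 - 644) - 125514) = sqrt(-207*(-1163) - 125514) = sqrt(240741 - 125514) = sqrt(115227) = 3*sqrt(12803)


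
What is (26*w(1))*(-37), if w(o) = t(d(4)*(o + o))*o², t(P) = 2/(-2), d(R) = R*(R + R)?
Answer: 962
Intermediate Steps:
d(R) = 2*R² (d(R) = R*(2*R) = 2*R²)
t(P) = -1 (t(P) = 2*(-½) = -1)
w(o) = -o²
(26*w(1))*(-37) = (26*(-1*1²))*(-37) = (26*(-1*1))*(-37) = (26*(-1))*(-37) = -26*(-37) = 962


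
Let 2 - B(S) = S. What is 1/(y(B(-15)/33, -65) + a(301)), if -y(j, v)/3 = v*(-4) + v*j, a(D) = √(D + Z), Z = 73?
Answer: -82225/55830371 - 121*√374/55830371 ≈ -0.0015147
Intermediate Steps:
B(S) = 2 - S
a(D) = √(73 + D) (a(D) = √(D + 73) = √(73 + D))
y(j, v) = 12*v - 3*j*v (y(j, v) = -3*(v*(-4) + v*j) = -3*(-4*v + j*v) = 12*v - 3*j*v)
1/(y(B(-15)/33, -65) + a(301)) = 1/(3*(-65)*(4 - (2 - 1*(-15))/33) + √(73 + 301)) = 1/(3*(-65)*(4 - (2 + 15)/33) + √374) = 1/(3*(-65)*(4 - 17/33) + √374) = 1/(3*(-65)*(115/33) + √374) = 1/(-7475/11 + √374)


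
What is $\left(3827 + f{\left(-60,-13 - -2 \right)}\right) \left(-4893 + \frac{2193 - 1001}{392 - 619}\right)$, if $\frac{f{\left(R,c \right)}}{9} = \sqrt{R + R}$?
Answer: $- \frac{4255252781}{227} - \frac{20014254 i \sqrt{30}}{227} \approx -1.8746 \cdot 10^{7} - 4.8292 \cdot 10^{5} i$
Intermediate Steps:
$f{\left(R,c \right)} = 9 \sqrt{2} \sqrt{R}$ ($f{\left(R,c \right)} = 9 \sqrt{R + R} = 9 \sqrt{2 R} = 9 \sqrt{2} \sqrt{R}$)
$\left(3827 + f{\left(-60,-13 - -2 \right)}\right) \left(-4893 + \frac{2193 - 1001}{392 - 619}\right) = \left(3827 + 9 \sqrt{2} \sqrt{-60}\right) \left(-4893 + \frac{2193 - 1001}{392 - 619}\right) = \left(3827 + 9 \sqrt{2} \cdot 2 i \sqrt{15}\right) \left(-4893 + \frac{1192}{-227}\right) = \left(3827 + 18 i \sqrt{30}\right) \left(-4893 + 1192 \left(- \frac{1}{227}\right)\right) = \left(3827 + 18 i \sqrt{30}\right) \left(-4893 - \frac{1192}{227}\right) = \left(3827 + 18 i \sqrt{30}\right) \left(- \frac{1111903}{227}\right) = - \frac{4255252781}{227} - \frac{20014254 i \sqrt{30}}{227}$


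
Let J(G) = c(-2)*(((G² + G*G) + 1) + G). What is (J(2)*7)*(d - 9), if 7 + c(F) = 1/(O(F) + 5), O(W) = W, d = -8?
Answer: 26180/3 ≈ 8726.7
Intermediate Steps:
c(F) = -7 + 1/(5 + F) (c(F) = -7 + 1/(F + 5) = -7 + 1/(5 + F))
J(G) = -20/3 - 40*G²/3 - 20*G/3 (J(G) = ((-34 - 7*(-2))/(5 - 2))*(((G² + G*G) + 1) + G) = ((-34 + 14)/3)*(((G² + G²) + 1) + G) = ((⅓)*(-20))*((2*G² + 1) + G) = -20*((1 + 2*G²) + G)/3 = -20*(1 + G + 2*G²)/3 = -20/3 - 40*G²/3 - 20*G/3)
(J(2)*7)*(d - 9) = ((-20/3 - 40/3*2² - 20/3*2)*7)*(-8 - 9) = ((-20/3 - 40/3*4 - 40/3)*7)*(-17) = ((-20/3 - 160/3 - 40/3)*7)*(-17) = -220/3*7*(-17) = -1540/3*(-17) = 26180/3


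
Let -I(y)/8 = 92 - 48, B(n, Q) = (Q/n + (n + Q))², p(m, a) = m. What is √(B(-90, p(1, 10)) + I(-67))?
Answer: 7*√1251529/90 ≈ 87.011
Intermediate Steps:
B(n, Q) = (Q + n + Q/n)² (B(n, Q) = (Q/n + (Q + n))² = (Q + n + Q/n)²)
I(y) = -352 (I(y) = -8*(92 - 48) = -8*44 = -352)
√(B(-90, p(1, 10)) + I(-67)) = √((1 + (-90)² + 1*(-90))²/(-90)² - 352) = √((1 + 8100 - 90)²/8100 - 352) = √((1/8100)*8011² - 352) = √((1/8100)*64176121 - 352) = √(64176121/8100 - 352) = √(61324921/8100) = 7*√1251529/90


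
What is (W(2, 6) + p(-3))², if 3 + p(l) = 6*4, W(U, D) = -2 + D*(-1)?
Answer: 169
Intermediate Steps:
W(U, D) = -2 - D
p(l) = 21 (p(l) = -3 + 6*4 = -3 + 24 = 21)
(W(2, 6) + p(-3))² = ((-2 - 1*6) + 21)² = ((-2 - 6) + 21)² = (-8 + 21)² = 13² = 169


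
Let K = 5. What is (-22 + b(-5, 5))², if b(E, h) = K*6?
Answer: 64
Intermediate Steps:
b(E, h) = 30 (b(E, h) = 5*6 = 30)
(-22 + b(-5, 5))² = (-22 + 30)² = 8² = 64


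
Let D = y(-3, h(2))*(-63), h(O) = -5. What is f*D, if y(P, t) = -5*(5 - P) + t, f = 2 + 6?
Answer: 22680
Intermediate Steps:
f = 8
y(P, t) = -25 + t + 5*P (y(P, t) = (-25 + 5*P) + t = -25 + t + 5*P)
D = 2835 (D = (-25 - 5 + 5*(-3))*(-63) = (-25 - 5 - 15)*(-63) = -45*(-63) = 2835)
f*D = 8*2835 = 22680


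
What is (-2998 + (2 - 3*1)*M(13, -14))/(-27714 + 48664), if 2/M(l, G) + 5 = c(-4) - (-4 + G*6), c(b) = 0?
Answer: -124418/869425 ≈ -0.14310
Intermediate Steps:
M(l, G) = 2/(-1 - 6*G) (M(l, G) = 2/(-5 + (0 - (-4 + G*6))) = 2/(-5 + (0 - (-4 + 6*G))) = 2/(-5 + (0 + (4 - 6*G))) = 2/(-5 + (4 - 6*G)) = 2/(-1 - 6*G))
(-2998 + (2 - 3*1)*M(13, -14))/(-27714 + 48664) = (-2998 + (2 - 3*1)*(-2/(1 + 6*(-14))))/(-27714 + 48664) = (-2998 + (2 - 3)*(-2/(1 - 84)))/20950 = (-2998 - (-2)/(-83))*(1/20950) = (-2998 - (-2)*(-1)/83)*(1/20950) = (-2998 - 1*2/83)*(1/20950) = (-2998 - 2/83)*(1/20950) = -248836/83*1/20950 = -124418/869425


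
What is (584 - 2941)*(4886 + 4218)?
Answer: -21458128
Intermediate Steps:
(584 - 2941)*(4886 + 4218) = -2357*9104 = -21458128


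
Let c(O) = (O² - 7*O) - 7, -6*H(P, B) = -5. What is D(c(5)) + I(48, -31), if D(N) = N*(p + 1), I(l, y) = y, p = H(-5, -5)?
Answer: -373/6 ≈ -62.167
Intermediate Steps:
H(P, B) = ⅚ (H(P, B) = -⅙*(-5) = ⅚)
p = ⅚ ≈ 0.83333
c(O) = -7 + O² - 7*O
D(N) = 11*N/6 (D(N) = N*(⅚ + 1) = N*(11/6) = 11*N/6)
D(c(5)) + I(48, -31) = 11*(-7 + 5² - 7*5)/6 - 31 = 11*(-7 + 25 - 35)/6 - 31 = (11/6)*(-17) - 31 = -187/6 - 31 = -373/6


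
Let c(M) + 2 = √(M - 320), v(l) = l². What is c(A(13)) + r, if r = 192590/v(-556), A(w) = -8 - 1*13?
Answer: -212841/154568 + I*√341 ≈ -1.377 + 18.466*I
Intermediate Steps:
A(w) = -21 (A(w) = -8 - 13 = -21)
c(M) = -2 + √(-320 + M) (c(M) = -2 + √(M - 320) = -2 + √(-320 + M))
r = 96295/154568 (r = 192590/((-556)²) = 192590/309136 = 192590*(1/309136) = 96295/154568 ≈ 0.62299)
c(A(13)) + r = (-2 + √(-320 - 21)) + 96295/154568 = (-2 + √(-341)) + 96295/154568 = (-2 + I*√341) + 96295/154568 = -212841/154568 + I*√341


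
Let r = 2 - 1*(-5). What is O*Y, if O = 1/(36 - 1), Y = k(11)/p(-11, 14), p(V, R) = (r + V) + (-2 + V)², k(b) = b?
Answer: 1/525 ≈ 0.0019048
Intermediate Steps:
r = 7 (r = 2 + 5 = 7)
p(V, R) = 7 + V + (-2 + V)² (p(V, R) = (7 + V) + (-2 + V)² = 7 + V + (-2 + V)²)
Y = 1/15 (Y = 11/(7 - 11 + (-2 - 11)²) = 11/(7 - 11 + (-13)²) = 11/(7 - 11 + 169) = 11/165 = 11*(1/165) = 1/15 ≈ 0.066667)
O = 1/35 ≈ 0.028571
O*Y = (1/35)*(1/15) = 1/525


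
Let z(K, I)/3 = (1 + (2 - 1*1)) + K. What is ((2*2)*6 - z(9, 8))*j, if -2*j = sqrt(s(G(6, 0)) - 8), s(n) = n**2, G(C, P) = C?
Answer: 9*sqrt(7) ≈ 23.812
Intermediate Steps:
z(K, I) = 6 + 3*K (z(K, I) = 3*((1 + (2 - 1*1)) + K) = 3*((1 + (2 - 1)) + K) = 3*((1 + 1) + K) = 3*(2 + K) = 6 + 3*K)
j = -sqrt(7) (j = -sqrt(6**2 - 8)/2 = -sqrt(36 - 8)/2 = -sqrt(7) ≈ -2.6458)
((2*2)*6 - z(9, 8))*j = ((2*2)*6 - (6 + 3*9))*(-sqrt(7)) = (4*6 - (6 + 27))*(-sqrt(7)) = (24 - 1*33)*(-sqrt(7)) = (24 - 33)*(-sqrt(7)) = -(-9)*sqrt(7) = 9*sqrt(7)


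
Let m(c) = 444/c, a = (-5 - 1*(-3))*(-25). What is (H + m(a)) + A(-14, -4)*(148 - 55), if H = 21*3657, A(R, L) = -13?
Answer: 1889922/25 ≈ 75597.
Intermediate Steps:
H = 76797
a = 50 (a = (-5 + 3)*(-25) = -2*(-25) = 50)
(H + m(a)) + A(-14, -4)*(148 - 55) = (76797 + 444/50) - 13*(148 - 55) = (76797 + 444*(1/50)) - 13*93 = (76797 + 222/25) - 1209 = 1920147/25 - 1209 = 1889922/25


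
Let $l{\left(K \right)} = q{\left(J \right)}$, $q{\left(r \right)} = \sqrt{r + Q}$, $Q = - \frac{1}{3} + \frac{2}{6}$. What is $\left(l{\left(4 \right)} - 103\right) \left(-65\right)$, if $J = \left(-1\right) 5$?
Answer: $6695 - 65 i \sqrt{5} \approx 6695.0 - 145.34 i$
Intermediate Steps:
$J = -5$
$Q = 0$ ($Q = \left(-1\right) \frac{1}{3} + 2 \cdot \frac{1}{6} = - \frac{1}{3} + \frac{1}{3} = 0$)
$q{\left(r \right)} = \sqrt{r}$ ($q{\left(r \right)} = \sqrt{r + 0} = \sqrt{r}$)
$l{\left(K \right)} = i \sqrt{5}$ ($l{\left(K \right)} = \sqrt{-5} = i \sqrt{5}$)
$\left(l{\left(4 \right)} - 103\right) \left(-65\right) = \left(i \sqrt{5} - 103\right) \left(-65\right) = \left(-103 + i \sqrt{5}\right) \left(-65\right) = 6695 - 65 i \sqrt{5}$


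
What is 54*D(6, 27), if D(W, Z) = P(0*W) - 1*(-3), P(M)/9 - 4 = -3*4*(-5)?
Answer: 31266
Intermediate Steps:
P(M) = 576 (P(M) = 36 + 9*(-3*4*(-5)) = 36 + 9*(-12*(-5)) = 36 + 9*60 = 36 + 540 = 576)
D(W, Z) = 579 (D(W, Z) = 576 - 1*(-3) = 576 + 3 = 579)
54*D(6, 27) = 54*579 = 31266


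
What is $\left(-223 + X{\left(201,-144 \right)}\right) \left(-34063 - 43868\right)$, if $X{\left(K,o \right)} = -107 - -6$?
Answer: $25249644$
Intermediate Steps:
$X{\left(K,o \right)} = -101$ ($X{\left(K,o \right)} = -107 + 6 = -101$)
$\left(-223 + X{\left(201,-144 \right)}\right) \left(-34063 - 43868\right) = \left(-223 - 101\right) \left(-34063 - 43868\right) = \left(-324\right) \left(-77931\right) = 25249644$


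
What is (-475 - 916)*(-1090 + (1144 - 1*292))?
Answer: 331058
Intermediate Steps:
(-475 - 916)*(-1090 + (1144 - 1*292)) = -1391*(-1090 + (1144 - 292)) = -1391*(-1090 + 852) = -1391*(-238) = 331058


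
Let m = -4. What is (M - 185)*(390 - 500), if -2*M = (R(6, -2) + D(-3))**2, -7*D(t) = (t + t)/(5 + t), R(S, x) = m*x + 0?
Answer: 1188605/49 ≈ 24257.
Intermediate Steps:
R(S, x) = -4*x (R(S, x) = -4*x + 0 = -4*x)
D(t) = -2*t/(7*(5 + t)) (D(t) = -(t + t)/(7*(5 + t)) = -2*t/(7*(5 + t)))
M = -3481/98 (M = -(-4*(-2) - 2*(-3)/(35 + 7*(-3)))**2/2 = -(8 - 2*(-3)/(35 - 21))**2/2 = -(8 - 2*(-3)/14)**2/2 = -(8 - 2*(-3)*1/14)**2/2 = -(8 + 3/7)**2/2 = -(59/7)**2/2 = -1/2*3481/49 = -3481/98 ≈ -35.520)
(M - 185)*(390 - 500) = (-3481/98 - 185)*(390 - 500) = -21611/98*(-110) = 1188605/49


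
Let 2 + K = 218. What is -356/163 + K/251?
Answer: -54148/40913 ≈ -1.3235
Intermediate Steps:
K = 216 (K = -2 + 218 = 216)
-356/163 + K/251 = -356/163 + 216/251 = -54148/40913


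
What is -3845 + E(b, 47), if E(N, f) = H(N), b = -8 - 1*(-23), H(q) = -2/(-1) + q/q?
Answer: -3842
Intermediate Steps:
H(q) = 3 (H(q) = -2*(-1) + 1 = 2 + 1 = 3)
b = 15 (b = -8 + 23 = 15)
E(N, f) = 3
-3845 + E(b, 47) = -3845 + 3 = -3842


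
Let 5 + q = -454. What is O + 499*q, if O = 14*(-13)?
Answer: -229223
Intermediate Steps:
O = -182
q = -459 (q = -5 - 454 = -459)
O + 499*q = -182 + 499*(-459) = -182 - 229041 = -229223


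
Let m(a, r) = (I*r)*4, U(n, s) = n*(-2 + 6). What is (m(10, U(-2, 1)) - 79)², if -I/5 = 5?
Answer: 519841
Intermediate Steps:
I = -25 (I = -5*5 = -25)
U(n, s) = 4*n (U(n, s) = n*4 = 4*n)
m(a, r) = -100*r (m(a, r) = -25*r*4 = -100*r)
(m(10, U(-2, 1)) - 79)² = (-400*(-2) - 79)² = (-100*(-8) - 79)² = (800 - 79)² = 721² = 519841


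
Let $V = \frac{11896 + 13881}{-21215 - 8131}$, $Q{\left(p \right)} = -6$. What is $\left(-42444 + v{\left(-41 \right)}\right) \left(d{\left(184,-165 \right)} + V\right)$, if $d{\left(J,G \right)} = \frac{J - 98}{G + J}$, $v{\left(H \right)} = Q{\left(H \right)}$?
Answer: $- \frac{14390500475}{92929} \approx -1.5485 \cdot 10^{5}$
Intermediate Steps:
$V = - \frac{25777}{29346}$ ($V = \frac{25777}{-29346} = 25777 \left(- \frac{1}{29346}\right) = - \frac{25777}{29346} \approx -0.87838$)
$v{\left(H \right)} = -6$
$d{\left(J,G \right)} = \frac{-98 + J}{G + J}$
$\left(-42444 + v{\left(-41 \right)}\right) \left(d{\left(184,-165 \right)} + V\right) = \left(-42444 - 6\right) \left(\frac{-98 + 184}{-165 + 184} - \frac{25777}{29346}\right) = - 42450 \left(\frac{1}{19} \cdot 86 - \frac{25777}{29346}\right) = - 42450 \left(\frac{86}{19} - \frac{25777}{29346}\right) = \left(-42450\right) \frac{2033993}{557574} = - \frac{14390500475}{92929}$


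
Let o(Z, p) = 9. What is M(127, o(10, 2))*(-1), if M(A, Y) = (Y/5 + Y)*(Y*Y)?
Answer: -4374/5 ≈ -874.80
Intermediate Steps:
M(A, Y) = 6*Y³/5 (M(A, Y) = (Y*(⅕) + Y)*Y² = (Y/5 + Y)*Y² = (6*Y/5)*Y² = 6*Y³/5)
M(127, o(10, 2))*(-1) = ((6/5)*9³)*(-1) = ((6/5)*729)*(-1) = (4374/5)*(-1) = -4374/5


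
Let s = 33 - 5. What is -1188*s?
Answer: -33264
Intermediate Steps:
s = 28
-1188*s = -1188*28 = -33264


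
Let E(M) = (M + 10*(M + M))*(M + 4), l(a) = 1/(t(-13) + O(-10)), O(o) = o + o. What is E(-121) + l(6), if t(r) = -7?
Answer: 8027018/27 ≈ 2.9730e+5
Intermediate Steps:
O(o) = 2*o
l(a) = -1/27 (l(a) = 1/(-7 + 2*(-10)) = 1/(-7 - 20) = 1/(-27) = -1/27)
E(M) = 21*M*(4 + M) (E(M) = (M + 10*(2*M))*(4 + M) = (M + 20*M)*(4 + M) = (21*M)*(4 + M) = 21*M*(4 + M))
E(-121) + l(6) = 21*(-121)*(4 - 121) - 1/27 = 21*(-121)*(-117) - 1/27 = 297297 - 1/27 = 8027018/27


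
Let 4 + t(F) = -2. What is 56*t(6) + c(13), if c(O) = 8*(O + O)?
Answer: -128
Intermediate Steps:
t(F) = -6 (t(F) = -4 - 2 = -6)
c(O) = 16*O (c(O) = 8*(2*O) = 16*O)
56*t(6) + c(13) = 56*(-6) + 16*13 = -336 + 208 = -128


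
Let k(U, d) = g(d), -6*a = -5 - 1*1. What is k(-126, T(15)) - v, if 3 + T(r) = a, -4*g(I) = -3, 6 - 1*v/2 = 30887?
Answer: 247051/4 ≈ 61763.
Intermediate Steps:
v = -61762 (v = 12 - 2*30887 = 12 - 61774 = -61762)
a = 1 (a = -(-5 - 1*1)/6 = -(-5 - 1)/6 = -⅙*(-6) = 1)
g(I) = ¾ (g(I) = -¼*(-3) = ¾)
T(r) = -2 (T(r) = -3 + 1 = -2)
k(U, d) = ¾
k(-126, T(15)) - v = ¾ - 1*(-61762) = ¾ + 61762 = 247051/4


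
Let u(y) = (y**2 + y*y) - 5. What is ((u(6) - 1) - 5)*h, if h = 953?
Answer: 58133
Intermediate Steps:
u(y) = -5 + 2*y**2 (u(y) = (y**2 + y**2) - 5 = 2*y**2 - 5 = -5 + 2*y**2)
((u(6) - 1) - 5)*h = (((-5 + 2*6**2) - 1) - 5)*953 = (((-5 + 2*36) - 1) - 5)*953 = (((-5 + 72) - 1) - 5)*953 = ((67 - 1) - 5)*953 = (66 - 5)*953 = 61*953 = 58133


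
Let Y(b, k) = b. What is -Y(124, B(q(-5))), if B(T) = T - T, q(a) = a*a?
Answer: -124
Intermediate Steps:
q(a) = a²
B(T) = 0
-Y(124, B(q(-5))) = -1*124 = -124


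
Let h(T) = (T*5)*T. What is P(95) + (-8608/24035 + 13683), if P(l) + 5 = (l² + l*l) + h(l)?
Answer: 1847153247/24035 ≈ 76853.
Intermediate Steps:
h(T) = 5*T² (h(T) = (5*T)*T = 5*T²)
P(l) = -5 + 7*l² (P(l) = -5 + ((l² + l*l) + 5*l²) = -5 + ((l² + l²) + 5*l²) = -5 + (2*l² + 5*l²) = -5 + 7*l²)
P(95) + (-8608/24035 + 13683) = (-5 + 7*95²) + (-8608/24035 + 13683) = (-5 + 7*9025) + (-8608*1/24035 + 13683) = (-5 + 63175) + (-8608/24035 + 13683) = 63170 + 328862297/24035 = 1847153247/24035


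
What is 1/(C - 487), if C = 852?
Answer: 1/365 ≈ 0.0027397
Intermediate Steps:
1/(C - 487) = 1/(852 - 487) = 1/365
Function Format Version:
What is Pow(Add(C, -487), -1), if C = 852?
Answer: Rational(1, 365) ≈ 0.0027397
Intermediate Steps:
Pow(Add(C, -487), -1) = Pow(Add(852, -487), -1) = Pow(365, -1) = Rational(1, 365)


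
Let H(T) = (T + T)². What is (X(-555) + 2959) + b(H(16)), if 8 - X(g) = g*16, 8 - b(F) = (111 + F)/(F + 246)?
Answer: 3010943/254 ≈ 11854.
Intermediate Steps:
H(T) = 4*T² (H(T) = (2*T)² = 4*T²)
b(F) = 8 - (111 + F)/(246 + F) (b(F) = 8 - (111 + F)/(F + 246) = 8 - (111 + F)/(246 + F))
X(g) = 8 - 16*g (X(g) = 8 - g*16 = 8 - 16*g)
(X(-555) + 2959) + b(H(16)) = ((8 - 16*(-555)) + 2959) + (1857 + 7*(4*16²))/(246 + 4*16²) = ((8 + 8880) + 2959) + (1857 + 7*(4*256))/(246 + 4*256) = (8888 + 2959) + (1857 + 7*1024)/(246 + 1024) = 11847 + (1857 + 7168)/1270 = 11847 + (1/1270)*9025 = 11847 + 1805/254 = 3010943/254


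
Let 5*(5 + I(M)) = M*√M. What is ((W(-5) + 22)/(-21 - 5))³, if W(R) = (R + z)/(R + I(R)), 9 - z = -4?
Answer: (-364133*√5 + 998626*I)/(10985*(-170*I + 59*√5)) ≈ -0.54493 - 0.013116*I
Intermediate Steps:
z = 13 (z = 9 - 1*(-4) = 9 + 4 = 13)
I(M) = -5 + M^(3/2)/5 (I(M) = -5 + (M*√M)/5 = -5 + M^(3/2)/5)
W(R) = (13 + R)/(-5 + R + R^(3/2)/5) (W(R) = (R + 13)/(R + (-5 + R^(3/2)/5)) = (13 + R)/(-5 + R + R^(3/2)/5))
((W(-5) + 22)/(-21 - 5))³ = ((5*(13 - 5)/(-25 + (-5)^(3/2) + 5*(-5)) + 22)/(-21 - 5))³ = ((5*8/(-25 - 5*I*√5 - 25) + 22)/(-26))³ = ((5*8/(-50 - 5*I*√5) + 22)*(-1/26))³ = ((40/(-50 - 5*I*√5) + 22)*(-1/26))³ = ((22 + 40/(-50 - 5*I*√5))*(-1/26))³ = (-11/13 - 20/(13*(-50 - 5*I*√5)))³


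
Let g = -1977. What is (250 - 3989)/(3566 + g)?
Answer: -3739/1589 ≈ -2.3531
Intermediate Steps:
(250 - 3989)/(3566 + g) = (250 - 3989)/(3566 - 1977) = -3739/1589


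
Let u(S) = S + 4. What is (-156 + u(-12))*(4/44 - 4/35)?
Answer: 1476/385 ≈ 3.8338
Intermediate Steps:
u(S) = 4 + S
(-156 + u(-12))*(4/44 - 4/35) = (-156 + (4 - 12))*(4/44 - 4/35) = (-156 - 8)*(4*(1/44) - 4*1/35) = -164*(1/11 - 4/35) = -164*(-9/385) = 1476/385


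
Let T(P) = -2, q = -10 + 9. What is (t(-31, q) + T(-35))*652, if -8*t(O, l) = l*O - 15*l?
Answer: -5053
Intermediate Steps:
q = -1
t(O, l) = 15*l/8 - O*l/8 (t(O, l) = -(l*O - 15*l)/8 = -(O*l - 15*l)/8 = -(-15*l + O*l)/8 = 15*l/8 - O*l/8)
(t(-31, q) + T(-35))*652 = ((1/8)*(-1)*(15 - 1*(-31)) - 2)*652 = ((1/8)*(-1)*(15 + 31) - 2)*652 = ((1/8)*(-1)*46 - 2)*652 = (-23/4 - 2)*652 = -31/4*652 = -5053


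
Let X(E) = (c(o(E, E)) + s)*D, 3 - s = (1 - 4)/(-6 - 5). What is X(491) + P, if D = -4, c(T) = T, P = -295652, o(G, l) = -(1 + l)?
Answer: -3230644/11 ≈ -2.9370e+5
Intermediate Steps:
o(G, l) = -1 - l
s = 30/11 (s = 3 - (1 - 4)/(-6 - 5) = 3 - (-3)/(-11) = 3 - (-3)*(-1)/11 = 3 - 1*3/11 = 3 - 3/11 = 30/11 ≈ 2.7273)
X(E) = -76/11 + 4*E (X(E) = ((-1 - E) + 30/11)*(-4) = (19/11 - E)*(-4) = -76/11 + 4*E)
X(491) + P = (-76/11 + 4*491) - 295652 = (-76/11 + 1964) - 295652 = 21528/11 - 295652 = -3230644/11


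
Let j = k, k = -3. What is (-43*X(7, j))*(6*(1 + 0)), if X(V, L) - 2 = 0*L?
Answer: -516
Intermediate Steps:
j = -3
X(V, L) = 2 (X(V, L) = 2 + 0*L = 2 + 0 = 2)
(-43*X(7, j))*(6*(1 + 0)) = (-43*2)*(6*(1 + 0)) = -516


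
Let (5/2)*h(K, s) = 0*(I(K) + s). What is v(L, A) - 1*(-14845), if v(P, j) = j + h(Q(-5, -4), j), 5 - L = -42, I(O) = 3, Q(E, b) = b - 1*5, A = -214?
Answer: 14631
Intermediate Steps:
Q(E, b) = -5 + b (Q(E, b) = b - 5 = -5 + b)
h(K, s) = 0 (h(K, s) = 2*(0*(3 + s))/5 = (2/5)*0 = 0)
L = 47 (L = 5 - 1*(-42) = 5 + 42 = 47)
v(P, j) = j (v(P, j) = j + 0 = j)
v(L, A) - 1*(-14845) = -214 - 1*(-14845) = -214 + 14845 = 14631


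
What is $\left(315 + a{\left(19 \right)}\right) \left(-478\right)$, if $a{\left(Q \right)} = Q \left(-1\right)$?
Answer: $-141488$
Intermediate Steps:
$a{\left(Q \right)} = - Q$
$\left(315 + a{\left(19 \right)}\right) \left(-478\right) = \left(315 - 19\right) \left(-478\right) = 296 \left(-478\right) = -141488$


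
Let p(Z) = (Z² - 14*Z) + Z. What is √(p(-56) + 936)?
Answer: 40*√3 ≈ 69.282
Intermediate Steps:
p(Z) = Z² - 13*Z
√(p(-56) + 936) = √(-56*(-13 - 56) + 936) = √(-56*(-69) + 936) = √(3864 + 936) = √4800 = 40*√3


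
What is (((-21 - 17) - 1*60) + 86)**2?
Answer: 144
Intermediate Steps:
(((-21 - 17) - 1*60) + 86)**2 = ((-38 - 60) + 86)**2 = (-98 + 86)**2 = (-12)**2 = 144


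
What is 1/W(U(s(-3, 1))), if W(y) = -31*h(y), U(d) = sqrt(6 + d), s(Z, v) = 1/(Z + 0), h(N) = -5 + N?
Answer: 15/1798 + sqrt(51)/1798 ≈ 0.012314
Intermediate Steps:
s(Z, v) = 1/Z
W(y) = 155 - 31*y (W(y) = -31*(-5 + y) = 155 - 31*y)
1/W(U(s(-3, 1))) = 1/(155 - 31*sqrt(6 + 1/(-3))) = 1/(155 - 31*sqrt(6 - 1/3)) = 1/(155 - 31*sqrt(51)/3)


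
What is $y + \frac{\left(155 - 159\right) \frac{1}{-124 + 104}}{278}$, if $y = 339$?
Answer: $\frac{471211}{1390} \approx 339.0$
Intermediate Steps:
$y + \frac{\left(155 - 159\right) \frac{1}{-124 + 104}}{278} = 339 + \frac{\left(155 - 159\right) \frac{1}{-124 + 104}}{278} = 339 + - \frac{4}{-20} \cdot \frac{1}{278} = 339 + \left(-4\right) \left(- \frac{1}{20}\right) \frac{1}{278} = 339 + \frac{1}{5} \cdot \frac{1}{278} = 339 + \frac{1}{1390} = \frac{471211}{1390}$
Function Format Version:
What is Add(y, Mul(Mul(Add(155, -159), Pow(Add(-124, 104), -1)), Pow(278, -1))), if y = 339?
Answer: Rational(471211, 1390) ≈ 339.00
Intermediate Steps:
Add(y, Mul(Mul(Add(155, -159), Pow(Add(-124, 104), -1)), Pow(278, -1))) = Add(339, Mul(Mul(Add(155, -159), Pow(Add(-124, 104), -1)), Pow(278, -1))) = Add(339, Mul(Mul(-4, Pow(-20, -1)), Rational(1, 278))) = Add(339, Mul(Mul(-4, Rational(-1, 20)), Rational(1, 278))) = Add(339, Mul(Rational(1, 5), Rational(1, 278))) = Add(339, Rational(1, 1390)) = Rational(471211, 1390)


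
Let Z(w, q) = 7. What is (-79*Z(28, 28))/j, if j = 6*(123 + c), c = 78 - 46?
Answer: -553/930 ≈ -0.59462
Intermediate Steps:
c = 32
j = 930 (j = 6*(123 + 32) = 6*155 = 930)
(-79*Z(28, 28))/j = -79*7/930 = -553*1/930 = -553/930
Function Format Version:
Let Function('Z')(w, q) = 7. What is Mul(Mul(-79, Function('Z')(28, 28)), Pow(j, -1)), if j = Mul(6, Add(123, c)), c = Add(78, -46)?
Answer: Rational(-553, 930) ≈ -0.59462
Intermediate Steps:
c = 32
j = 930 (j = Mul(6, Add(123, 32)) = Mul(6, 155) = 930)
Mul(Mul(-79, Function('Z')(28, 28)), Pow(j, -1)) = Mul(Mul(-79, 7), Pow(930, -1)) = Mul(-553, Rational(1, 930)) = Rational(-553, 930)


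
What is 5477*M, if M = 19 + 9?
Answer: 153356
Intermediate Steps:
M = 28
5477*M = 5477*28 = 153356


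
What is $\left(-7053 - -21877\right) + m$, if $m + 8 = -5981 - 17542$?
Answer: $-8707$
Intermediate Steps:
$m = -23531$ ($m = -8 - 23523 = -23531$)
$\left(-7053 - -21877\right) + m = \left(-7053 - -21877\right) - 23531 = \left(-7053 + 21877\right) - 23531 = 14824 - 23531 = -8707$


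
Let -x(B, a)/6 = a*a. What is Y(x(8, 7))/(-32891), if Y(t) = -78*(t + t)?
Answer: -45864/32891 ≈ -1.3944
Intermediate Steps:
x(B, a) = -6*a**2 (x(B, a) = -6*a*a = -6*a**2)
Y(t) = -156*t
Y(x(8, 7))/(-32891) = -(-936)*7**2/(-32891) = -(-936)*49*(-1/32891) = -156*(-294)*(-1/32891) = 45864*(-1/32891) = -45864/32891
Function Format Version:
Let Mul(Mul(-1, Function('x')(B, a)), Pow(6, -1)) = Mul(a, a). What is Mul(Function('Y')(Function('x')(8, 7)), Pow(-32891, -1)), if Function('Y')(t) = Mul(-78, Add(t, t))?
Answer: Rational(-45864, 32891) ≈ -1.3944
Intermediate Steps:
Function('x')(B, a) = Mul(-6, Pow(a, 2)) (Function('x')(B, a) = Mul(-6, Mul(a, a)) = Mul(-6, Pow(a, 2)))
Function('Y')(t) = Mul(-156, t) (Function('Y')(t) = Mul(-78, Mul(2, t)) = Mul(-156, t))
Mul(Function('Y')(Function('x')(8, 7)), Pow(-32891, -1)) = Mul(Mul(-156, Mul(-6, Pow(7, 2))), Pow(-32891, -1)) = Mul(Mul(-156, Mul(-6, 49)), Rational(-1, 32891)) = Mul(Mul(-156, -294), Rational(-1, 32891)) = Mul(45864, Rational(-1, 32891)) = Rational(-45864, 32891)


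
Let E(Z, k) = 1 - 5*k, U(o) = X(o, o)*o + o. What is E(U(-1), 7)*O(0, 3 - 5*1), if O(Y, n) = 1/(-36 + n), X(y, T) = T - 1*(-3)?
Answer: 17/19 ≈ 0.89474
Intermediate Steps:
X(y, T) = 3 + T (X(y, T) = T + 3 = 3 + T)
U(o) = o + o*(3 + o) (U(o) = (3 + o)*o + o = o*(3 + o) + o = o + o*(3 + o))
E(U(-1), 7)*O(0, 3 - 5*1) = (1 - 5*7)/(-36 + (3 - 5*1)) = (1 - 35)/(-36 + (3 - 5)) = -34/(-36 - 2) = -34/(-38) = -34*(-1/38) = 17/19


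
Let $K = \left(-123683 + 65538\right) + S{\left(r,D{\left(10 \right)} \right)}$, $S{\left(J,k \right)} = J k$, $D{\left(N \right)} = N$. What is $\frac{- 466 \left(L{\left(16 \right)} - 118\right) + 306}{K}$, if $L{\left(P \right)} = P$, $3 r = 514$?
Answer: $- \frac{20502}{24185} \approx -0.84772$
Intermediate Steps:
$r = \frac{514}{3}$ ($r = \frac{1}{3} \cdot 514 = \frac{514}{3} \approx 171.33$)
$K = - \frac{169295}{3}$ ($K = \left(-123683 + 65538\right) + \frac{514}{3} \cdot 10 = -58145 + \frac{5140}{3} = - \frac{169295}{3} \approx -56432.0$)
$\frac{- 466 \left(L{\left(16 \right)} - 118\right) + 306}{K} = \frac{- 466 \left(16 - 118\right) + 306}{- \frac{169295}{3}} = \left(\left(-466\right) \left(-102\right) + 306\right) \left(- \frac{3}{169295}\right) = \left(47532 + 306\right) \left(- \frac{3}{169295}\right) = 47838 \left(- \frac{3}{169295}\right) = - \frac{20502}{24185}$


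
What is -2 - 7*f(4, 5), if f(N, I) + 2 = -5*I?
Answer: 187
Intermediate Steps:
f(N, I) = -2 - 5*I
-2 - 7*f(4, 5) = -2 - 7*(-2 - 5*5) = -2 - 7*(-2 - 25) = -2 - 7*(-27) = -2 + 189 = 187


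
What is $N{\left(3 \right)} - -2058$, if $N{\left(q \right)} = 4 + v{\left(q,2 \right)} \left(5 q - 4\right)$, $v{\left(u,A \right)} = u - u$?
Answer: $2062$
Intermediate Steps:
$v{\left(u,A \right)} = 0$
$N{\left(q \right)} = 4$ ($N{\left(q \right)} = 4 + 0 \left(5 q - 4\right) = 4 + 0 \left(-4 + 5 q\right) = 4 + 0 = 4$)
$N{\left(3 \right)} - -2058 = 4 - -2058 = 4 + 2058 = 2062$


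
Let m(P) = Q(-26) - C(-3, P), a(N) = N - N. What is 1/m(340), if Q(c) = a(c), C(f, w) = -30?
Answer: 1/30 ≈ 0.033333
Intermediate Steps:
a(N) = 0
Q(c) = 0
m(P) = 30 (m(P) = 0 - 1*(-30) = 0 + 30 = 30)
1/m(340) = 1/30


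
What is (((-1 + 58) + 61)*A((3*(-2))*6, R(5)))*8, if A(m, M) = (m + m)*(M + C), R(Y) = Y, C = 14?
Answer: -1291392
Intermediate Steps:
A(m, M) = 2*m*(14 + M) (A(m, M) = (m + m)*(M + 14) = (2*m)*(14 + M) = 2*m*(14 + M))
(((-1 + 58) + 61)*A((3*(-2))*6, R(5)))*8 = (((-1 + 58) + 61)*(2*((3*(-2))*6)*(14 + 5)))*8 = ((57 + 61)*(2*(-6*6)*19))*8 = (118*(2*(-36)*19))*8 = (118*(-1368))*8 = -161424*8 = -1291392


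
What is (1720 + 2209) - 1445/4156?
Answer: 16327479/4156 ≈ 3928.7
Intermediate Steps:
(1720 + 2209) - 1445/4156 = 3929 - 1445/4156 = 16327479/4156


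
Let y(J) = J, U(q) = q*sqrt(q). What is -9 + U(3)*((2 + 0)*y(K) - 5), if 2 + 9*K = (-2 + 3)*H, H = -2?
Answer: -9 - 53*sqrt(3)/3 ≈ -39.600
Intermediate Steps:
K = -4/9 (K = -2/9 + ((-2 + 3)*(-2))/9 = -2/9 + (1*(-2))/9 = -2/9 + (1/9)*(-2) = -2/9 - 2/9 = -4/9 ≈ -0.44444)
U(q) = q**(3/2)
-9 + U(3)*((2 + 0)*y(K) - 5) = -9 + 3**(3/2)*((2 + 0)*(-4/9) - 5) = -9 + (3*sqrt(3))*(2*(-4/9) - 5) = -9 + (3*sqrt(3))*(-8/9 - 5) = -9 + (3*sqrt(3))*(-53/9) = -9 - 53*sqrt(3)/3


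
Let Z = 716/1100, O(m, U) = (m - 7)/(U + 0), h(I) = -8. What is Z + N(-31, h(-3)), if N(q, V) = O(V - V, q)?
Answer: 7474/8525 ≈ 0.87672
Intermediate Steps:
O(m, U) = (-7 + m)/U
N(q, V) = -7/q (N(q, V) = (-7 + (V - V))/q = (-7 + 0)/q = -7/q)
Z = 179/275 (Z = 716*(1/1100) = 179/275 ≈ 0.65091)
Z + N(-31, h(-3)) = 179/275 - 7/(-31) = 179/275 - 7*(-1/31) = 179/275 + 7/31 = 7474/8525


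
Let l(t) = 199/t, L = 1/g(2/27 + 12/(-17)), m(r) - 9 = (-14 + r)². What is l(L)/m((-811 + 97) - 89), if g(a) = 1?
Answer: 199/667498 ≈ 0.00029813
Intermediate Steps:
m(r) = 9 + (-14 + r)²
L = 1 (L = 1/1 = 1)
l(L)/m((-811 + 97) - 89) = (199/1)/(9 + (-14 + ((-811 + 97) - 89))²) = (199*1)/(9 + (-14 + (-714 - 89))²) = 199/(9 + (-14 - 803)²) = 199/(9 + (-817)²) = 199/(9 + 667489) = 199/667498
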